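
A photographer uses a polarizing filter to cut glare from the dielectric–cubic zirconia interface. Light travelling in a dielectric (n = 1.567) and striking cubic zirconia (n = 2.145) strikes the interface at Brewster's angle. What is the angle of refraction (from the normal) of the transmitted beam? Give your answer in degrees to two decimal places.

θ_t ≈ 36.15°

θ_B = arctan(n₂/n₁) = arctan(2.145/1.567) = 53.85°.
At Brewster's angle the reflected and refracted rays are perpendicular, so θ_t = 90° − θ_B = 90° − 53.85° = 36.15°.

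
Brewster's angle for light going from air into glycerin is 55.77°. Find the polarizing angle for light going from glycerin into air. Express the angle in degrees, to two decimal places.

tan θ_B' = n₁/n₂ = 1/tan θ_B, so θ_B' = 90° − θ_B.
θ_B' = 90° − 55.77° = 34.23°.

θ_B' ≈ 34.23°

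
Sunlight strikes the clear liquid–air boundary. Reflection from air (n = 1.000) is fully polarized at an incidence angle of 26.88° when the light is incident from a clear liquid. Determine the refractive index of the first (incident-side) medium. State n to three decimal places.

Brewster's law: tan θ_B = n₂/n₁ (light incident in a clear liquid, refracted into air).
n₁ = n₂ / tan θ_B = 1.000 / tan 26.88° = 1.973.

n ≈ 1.973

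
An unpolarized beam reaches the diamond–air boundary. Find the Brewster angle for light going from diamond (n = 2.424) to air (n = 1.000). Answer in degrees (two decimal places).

tan θ_B = n₂/n₁ = 1.000/2.424 = 0.4125.
θ_B = arctan(0.4125) = 22.42°.

θ_B ≈ 22.42°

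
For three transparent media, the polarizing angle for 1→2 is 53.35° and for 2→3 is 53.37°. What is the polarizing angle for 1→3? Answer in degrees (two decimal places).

n₂/n₁ = tan 53.35° = 1.3440 and n₃/n₂ = tan 53.37° = 1.3450.
So n₃/n₁ = (n₂/n₁)(n₃/n₂) = 1.3440 × 1.3450 = 1.8078.
θ_B(1→3) = arctan(1.8078) = 61.05°.

θ_B ≈ 61.05°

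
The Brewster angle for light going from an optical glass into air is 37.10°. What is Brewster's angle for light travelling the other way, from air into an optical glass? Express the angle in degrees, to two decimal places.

θ_B' ≈ 52.90°

The two Brewster angles are complementary: θ_B' = 90° − θ_B = 90° − 37.10° = 52.90°.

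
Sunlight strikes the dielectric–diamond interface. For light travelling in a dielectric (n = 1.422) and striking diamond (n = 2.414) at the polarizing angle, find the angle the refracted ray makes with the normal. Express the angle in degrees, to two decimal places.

θ_t ≈ 30.50°

tan θ_B = n₂/n₁ = 2.414/1.422 = 1.6976, so θ_B = 59.50°.
At Brewster's angle the reflected and refracted rays are perpendicular, so θ_t = 90° − θ_B = 90° − 59.50° = 30.50°.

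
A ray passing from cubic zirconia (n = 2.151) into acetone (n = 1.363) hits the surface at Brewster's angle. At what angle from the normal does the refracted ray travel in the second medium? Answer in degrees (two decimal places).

θ_B = arctan(n₂/n₁) = arctan(1.363/2.151) = 32.36°.
The refracted ray is perpendicular to the reflected ray, so θ_t = 90° − θ_B = 57.64°.

θ_t ≈ 57.64°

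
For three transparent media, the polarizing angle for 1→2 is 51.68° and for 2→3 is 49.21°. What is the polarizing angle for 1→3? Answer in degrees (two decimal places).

θ_B ≈ 55.71°

n₂/n₁ = tan 51.68° = 1.2653 and n₃/n₂ = tan 49.21° = 1.1589.
Multiplying, n₃/n₁ = 1.2653 × 1.1589 = 1.4664, and θ_B(1→3) = arctan 1.4664 = 55.71°.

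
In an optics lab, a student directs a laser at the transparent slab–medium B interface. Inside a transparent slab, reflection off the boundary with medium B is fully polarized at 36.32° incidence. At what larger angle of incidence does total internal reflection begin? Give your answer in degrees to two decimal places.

tan θ_B = n₂/n₁ = tan 36.32° = 0.7351.
Total internal reflection: sin θ_c = n₂/n₁ = 0.7351.
θ_c = arcsin(0.7351) = 47.32°.

θ_c ≈ 47.32°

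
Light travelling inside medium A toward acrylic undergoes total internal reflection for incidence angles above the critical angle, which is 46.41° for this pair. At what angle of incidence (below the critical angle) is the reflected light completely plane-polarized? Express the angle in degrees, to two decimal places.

θ_B ≈ 35.92°

n₂/n₁ = sin θ_c = sin 46.41° = 0.7243.
tan θ_B equals the same ratio, so θ_B = arctan(0.7243) = 35.92°.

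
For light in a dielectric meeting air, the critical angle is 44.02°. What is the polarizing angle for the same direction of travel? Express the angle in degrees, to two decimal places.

n₂/n₁ = sin θ_c = sin 44.02° = 0.6949.
tan θ_B equals the same ratio, so θ_B = arctan(0.6949) = 34.80°.

θ_B ≈ 34.80°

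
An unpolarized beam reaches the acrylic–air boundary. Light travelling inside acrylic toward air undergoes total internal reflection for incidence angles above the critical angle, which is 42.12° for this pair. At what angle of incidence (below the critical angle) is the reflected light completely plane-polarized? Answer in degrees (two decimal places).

θ_B ≈ 33.85°

sin θ_c = n₂/n₁, so n₂/n₁ = sin 42.12° = 0.6707.
Brewster: tan θ_B = n₂/n₁ = 0.6707.
θ_B = arctan(0.6707) = 33.85°.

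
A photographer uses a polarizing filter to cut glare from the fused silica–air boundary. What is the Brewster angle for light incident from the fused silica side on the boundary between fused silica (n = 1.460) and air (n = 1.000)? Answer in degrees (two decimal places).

At Brewster's angle the reflected and refracted rays are perpendicular, which with Snell's law gives tan θ_B = n₂/n₁.
Here n₂/n₁ = 1.000/1.460 = 0.6849, and Brewster's law gives tan θ_B = n₂/n₁. Taking the arctangent, θ_B = 34.41°.

θ_B ≈ 34.41°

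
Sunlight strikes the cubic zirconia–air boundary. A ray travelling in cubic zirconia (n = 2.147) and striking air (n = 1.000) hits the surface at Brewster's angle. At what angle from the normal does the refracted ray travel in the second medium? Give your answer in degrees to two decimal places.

First find Brewster's angle: tan θ_B = 1.000/2.147 = 0.4658, giving θ_B = 24.97°.
The refracted ray is perpendicular to the reflected ray, so θ_t = 90° − θ_B = 65.03°.

θ_t ≈ 65.03°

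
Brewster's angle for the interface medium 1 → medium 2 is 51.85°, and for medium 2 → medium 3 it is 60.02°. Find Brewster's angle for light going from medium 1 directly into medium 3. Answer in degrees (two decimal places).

tan θ_B(1→2) = n₂/n₁ = tan 51.85° = 1.2731.
tan θ_B(2→3) = n₃/n₂ = tan 60.02° = 1.7334.
n₃/n₁ = 2.2068. Then tan θ_B(1→3) = n₃/n₁, so θ_B(1→3) = arctan(2.2068) = 65.62°.

θ_B ≈ 65.62°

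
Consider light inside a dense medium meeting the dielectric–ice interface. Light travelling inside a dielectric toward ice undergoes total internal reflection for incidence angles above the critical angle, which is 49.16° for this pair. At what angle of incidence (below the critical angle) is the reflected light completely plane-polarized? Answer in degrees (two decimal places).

At the critical angle sin θ_c = n₂/n₁, giving n₂/n₁ = sin 49.16° = 0.7565.
Then tan θ_B = n₂/n₁ = 0.7565, so θ_B = arctan 0.7565 = 37.11°.

θ_B ≈ 37.11°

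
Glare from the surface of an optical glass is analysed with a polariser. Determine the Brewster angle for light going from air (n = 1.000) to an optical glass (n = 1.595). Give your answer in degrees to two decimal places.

At Brewster's angle the reflected and refracted rays are perpendicular, which with Snell's law gives tan θ_B = n₂/n₁.
tan θ_B = n₂/n₁ = 1.595/1.000 = 1.5950.
So θ_B = arctan 1.5950 = 57.91°.

θ_B ≈ 57.91°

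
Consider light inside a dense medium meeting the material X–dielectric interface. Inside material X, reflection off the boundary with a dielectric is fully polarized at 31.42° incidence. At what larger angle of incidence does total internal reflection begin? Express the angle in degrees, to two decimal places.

From Brewster, n₂/n₁ = tan θ_B = tan 31.42° = 0.6109.
Then sin θ_c = n₂/n₁ = 0.6109, so θ_c = arcsin 0.6109 = 37.65°.

θ_c ≈ 37.65°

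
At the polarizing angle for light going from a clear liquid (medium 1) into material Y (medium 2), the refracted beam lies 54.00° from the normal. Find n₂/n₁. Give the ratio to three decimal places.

n₂/n₁ ≈ 0.727

At Brewster incidence θ_B = 90° − θ_t = 90° − 54.00° = 36.00°.
tan θ_B = n₂/n₁, so n₂/n₁ = tan 36.00° = 0.727.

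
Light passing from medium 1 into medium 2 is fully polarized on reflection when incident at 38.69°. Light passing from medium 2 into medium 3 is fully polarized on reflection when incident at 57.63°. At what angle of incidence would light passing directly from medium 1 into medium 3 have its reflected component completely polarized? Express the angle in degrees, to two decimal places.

n₂/n₁ = tan 38.69° = 0.8009 and n₃/n₂ = tan 57.63° = 1.5776.
n₃/n₁ = 1.2634. Then tan θ_B(1→3) = n₃/n₁, so θ_B(1→3) = arctan(1.2634) = 51.64°.

θ_B ≈ 51.64°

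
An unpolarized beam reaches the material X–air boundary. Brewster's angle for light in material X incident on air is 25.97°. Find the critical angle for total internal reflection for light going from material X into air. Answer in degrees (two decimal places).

n₂/n₁ = tan 25.97° = 0.4871; the critical angle satisfies sin θ_c = n₂/n₁.
θ_c = arcsin(0.4871) = 29.15°.

θ_c ≈ 29.15°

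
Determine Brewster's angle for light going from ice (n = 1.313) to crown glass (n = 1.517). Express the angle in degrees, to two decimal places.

θ_B ≈ 49.12°

Here n₂/n₁ = 1.517/1.313 = 1.1554, and Brewster's law gives tan θ_B = n₂/n₁.
So θ_B = arctan 1.1554 = 49.12°.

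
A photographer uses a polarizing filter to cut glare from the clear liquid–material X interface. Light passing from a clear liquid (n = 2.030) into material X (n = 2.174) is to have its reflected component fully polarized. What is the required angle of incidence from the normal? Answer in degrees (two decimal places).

θ_B ≈ 46.96°

The reflected p-component vanishes when tan θ_B = n₂/n₁.
Here n₂/n₁ = 2.174/2.030 = 1.0709, and Brewster's law gives tan θ_B = n₂/n₁.
θ_B = arctan(1.0709) = 46.96°.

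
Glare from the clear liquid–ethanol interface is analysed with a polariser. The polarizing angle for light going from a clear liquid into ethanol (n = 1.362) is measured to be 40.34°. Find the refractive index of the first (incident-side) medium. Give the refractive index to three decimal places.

At the polarizing angle, tan θ_B = n₂/n₁ with n₁ on the incident side (a clear liquid) and n₂ on the transmitted side (ethanol).
n₁ = n₂ / tan θ_B = 1.362 / tan 40.34° = 1.604.

n ≈ 1.604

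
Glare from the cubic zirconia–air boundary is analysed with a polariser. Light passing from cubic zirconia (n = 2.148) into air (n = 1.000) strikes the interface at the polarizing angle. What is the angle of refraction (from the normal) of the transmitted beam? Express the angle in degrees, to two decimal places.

First find Brewster's angle: tan θ_B = 1.000/2.148 = 0.4655, giving θ_B = 24.96°.
The refracted ray is perpendicular to the reflected ray, so θ_t = 90° − θ_B = 65.04°.

θ_t ≈ 65.04°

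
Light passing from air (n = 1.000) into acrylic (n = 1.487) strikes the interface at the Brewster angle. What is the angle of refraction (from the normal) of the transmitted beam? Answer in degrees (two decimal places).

θ_t ≈ 33.92°

θ_B = arctan(n₂/n₁) = arctan(1.487/1.000) = 56.08°.
At Brewster's angle the reflected and refracted rays are perpendicular, so θ_t = 90° − θ_B = 90° − 56.08° = 33.92°.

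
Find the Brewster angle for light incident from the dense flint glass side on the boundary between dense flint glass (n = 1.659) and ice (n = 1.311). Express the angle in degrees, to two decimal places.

tan θ_B = n₂/n₁ = 1.311/1.659 = 0.7902.
So θ_B = arctan 0.7902 = 38.32°.

θ_B ≈ 38.32°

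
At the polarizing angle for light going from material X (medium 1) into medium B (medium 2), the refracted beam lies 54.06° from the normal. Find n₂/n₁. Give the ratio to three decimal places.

n₂/n₁ ≈ 0.725

θ_B + θ_t = 90°, so θ_B = 90° − 54.06° = 35.94°.
Then n₂/n₁ = tan θ_B = tan 35.94° = 0.725.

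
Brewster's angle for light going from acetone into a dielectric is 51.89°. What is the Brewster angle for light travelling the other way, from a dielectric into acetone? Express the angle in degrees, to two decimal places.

θ_B' ≈ 38.11°

The two Brewster angles are complementary: θ_B' = 90° − θ_B = 90° − 51.89° = 38.11°.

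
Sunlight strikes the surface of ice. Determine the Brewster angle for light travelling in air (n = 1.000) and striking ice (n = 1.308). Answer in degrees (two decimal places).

θ_B ≈ 52.60°

At Brewster's angle the reflected and refracted rays are perpendicular, which with Snell's law gives tan θ_B = n₂/n₁.
Brewster's condition: tan θ_B = n₂/n₁ = 1.308/1.000 = 1.3080.
θ_B = arctan(1.3080) = 52.60°.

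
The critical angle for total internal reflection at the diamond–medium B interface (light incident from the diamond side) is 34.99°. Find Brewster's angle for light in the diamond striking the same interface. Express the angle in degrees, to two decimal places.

θ_B ≈ 29.83°

sin θ_c = n₂/n₁, so n₂/n₁ = sin 34.99° = 0.5734.
Brewster: tan θ_B = n₂/n₁ = 0.5734.
θ_B = arctan(0.5734) = 29.83°.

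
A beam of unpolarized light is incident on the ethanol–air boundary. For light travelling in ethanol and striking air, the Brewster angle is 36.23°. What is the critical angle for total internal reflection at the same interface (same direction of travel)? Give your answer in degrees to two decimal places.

θ_c ≈ 47.11°

From Brewster, n₂/n₁ = tan θ_B = tan 36.23° = 0.7327.
Then sin θ_c = n₂/n₁ = 0.7327, so θ_c = arcsin 0.7327 = 47.11°.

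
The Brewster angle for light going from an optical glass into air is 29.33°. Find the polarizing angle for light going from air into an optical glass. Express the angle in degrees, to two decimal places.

Reversing the direction swaps n₁ and n₂, so tan θ_B' = 1/tan θ_B and θ_B' = 90° − θ_B.
Hence θ_B' = 90° − 29.33° = 60.67°.

θ_B' ≈ 60.67°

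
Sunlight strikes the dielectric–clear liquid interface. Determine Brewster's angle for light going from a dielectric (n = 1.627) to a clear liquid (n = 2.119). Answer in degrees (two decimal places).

At Brewster's angle the reflected and refracted rays are perpendicular, which with Snell's law gives tan θ_B = n₂/n₁.
Here n₂/n₁ = 2.119/1.627 = 1.3024, and Brewster's law gives tan θ_B = n₂/n₁. Taking the arctangent, θ_B = 52.48°.

θ_B ≈ 52.48°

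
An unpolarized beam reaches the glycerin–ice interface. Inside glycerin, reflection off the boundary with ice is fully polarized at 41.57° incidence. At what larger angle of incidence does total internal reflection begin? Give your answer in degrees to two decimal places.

tan θ_B = n₂/n₁ = tan 41.57° = 0.8869.
Total internal reflection: sin θ_c = n₂/n₁ = 0.8869.
θ_c = arcsin(0.8869) = 62.49°.

θ_c ≈ 62.49°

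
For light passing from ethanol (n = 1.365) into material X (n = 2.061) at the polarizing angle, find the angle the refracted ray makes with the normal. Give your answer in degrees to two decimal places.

First find Brewster's angle: tan θ_B = 2.061/1.365 = 1.5099, giving θ_B = 56.48°.
The refracted ray is perpendicular to the reflected ray, so θ_t = 90° − θ_B = 33.52°.

θ_t ≈ 33.52°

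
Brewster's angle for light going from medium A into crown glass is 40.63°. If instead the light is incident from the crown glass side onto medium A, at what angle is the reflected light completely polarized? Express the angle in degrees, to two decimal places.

tan θ_B' = n₁/n₂ = 1/tan θ_B, so θ_B' = 90° − θ_B.
θ_B' = 90° − 40.63° = 49.37°.

θ_B' ≈ 49.37°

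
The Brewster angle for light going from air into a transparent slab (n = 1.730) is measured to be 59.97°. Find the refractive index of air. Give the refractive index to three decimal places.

n ≈ 1.000

At the Brewster angle, tan θ_B = n₂/n₁ with n₁ on the incident side (air) and n₂ on the transmitted side (a transparent slab).
n₁ = n₂ / tan θ_B = 1.730 / tan 59.97° = 1.000.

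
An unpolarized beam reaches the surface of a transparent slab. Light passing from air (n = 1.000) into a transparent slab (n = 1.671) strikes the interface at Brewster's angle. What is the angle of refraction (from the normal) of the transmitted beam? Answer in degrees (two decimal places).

θ_t ≈ 30.90°

tan θ_B = n₂/n₁ = 1.671/1.000 = 1.6710, so θ_B = 59.10°.
The refracted ray is perpendicular to the reflected ray, so θ_t = 90° − θ_B = 30.90°.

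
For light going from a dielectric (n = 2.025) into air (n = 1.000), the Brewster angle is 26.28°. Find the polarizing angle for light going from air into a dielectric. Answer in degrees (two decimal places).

The two Brewster angles are complementary: θ_B' = 90° − θ_B = 90° − 26.28° = 63.72°.

θ_B' ≈ 63.72°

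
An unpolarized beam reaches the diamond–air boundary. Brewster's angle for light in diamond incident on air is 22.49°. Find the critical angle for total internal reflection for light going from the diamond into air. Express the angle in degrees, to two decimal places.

θ_c ≈ 24.46°

From Brewster, n₂/n₁ = tan θ_B = tan 22.49° = 0.4140.
Then sin θ_c = n₂/n₁ = 0.4140, so θ_c = arcsin 0.4140 = 24.46°.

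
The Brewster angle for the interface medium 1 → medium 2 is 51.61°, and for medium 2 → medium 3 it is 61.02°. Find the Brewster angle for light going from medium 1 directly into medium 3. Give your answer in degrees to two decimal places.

n₂/n₁ = tan 51.61° = 1.2621 and n₃/n₂ = tan 61.02° = 1.8055.
n₃/n₁ = 2.2788. Then tan θ_B(1→3) = n₃/n₁, so θ_B(1→3) = arctan(2.2788) = 66.31°.

θ_B ≈ 66.31°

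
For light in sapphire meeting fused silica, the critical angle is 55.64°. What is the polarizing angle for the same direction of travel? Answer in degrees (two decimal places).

θ_B ≈ 39.54°

At the critical angle sin θ_c = n₂/n₁, giving n₂/n₁ = sin 55.64° = 0.8255.
Then tan θ_B = n₂/n₁ = 0.8255, so θ_B = arctan 0.8255 = 39.54°.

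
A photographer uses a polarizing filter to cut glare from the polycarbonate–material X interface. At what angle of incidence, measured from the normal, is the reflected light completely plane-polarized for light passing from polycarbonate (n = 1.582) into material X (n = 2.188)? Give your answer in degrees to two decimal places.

tan θ_B = n₂/n₁ = 2.188/1.582 = 1.3831.
So θ_B = arctan 1.3831 = 54.13°.

θ_B ≈ 54.13°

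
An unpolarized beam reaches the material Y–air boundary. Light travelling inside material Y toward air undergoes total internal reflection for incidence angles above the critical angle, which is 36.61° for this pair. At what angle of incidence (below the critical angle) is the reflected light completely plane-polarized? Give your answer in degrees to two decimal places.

θ_B ≈ 30.81°

n₂/n₁ = sin θ_c = sin 36.61° = 0.5964.
tan θ_B equals the same ratio, so θ_B = arctan(0.5964) = 30.81°.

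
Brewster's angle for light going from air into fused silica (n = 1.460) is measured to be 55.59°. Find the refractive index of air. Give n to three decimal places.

n ≈ 1.000

Brewster's law: tan θ_B = n₂/n₁ (light incident in air, refracted into fused silica).
n₁ = n₂ / tan θ_B = 1.460 / tan 55.59° = 1.000.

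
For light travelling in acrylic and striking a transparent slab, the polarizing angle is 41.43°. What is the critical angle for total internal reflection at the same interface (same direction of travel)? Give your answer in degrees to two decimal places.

n₂/n₁ = tan 41.43° = 0.8825; the critical angle satisfies sin θ_c = n₂/n₁.
θ_c = arcsin(0.8825) = 61.95°.

θ_c ≈ 61.95°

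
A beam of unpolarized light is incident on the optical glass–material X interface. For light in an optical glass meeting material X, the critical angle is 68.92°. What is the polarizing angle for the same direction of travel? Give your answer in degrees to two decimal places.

sin θ_c = n₂/n₁, so n₂/n₁ = sin 68.92° = 0.9331.
Brewster: tan θ_B = n₂/n₁ = 0.9331.
θ_B = arctan(0.9331) = 43.02°.

θ_B ≈ 43.02°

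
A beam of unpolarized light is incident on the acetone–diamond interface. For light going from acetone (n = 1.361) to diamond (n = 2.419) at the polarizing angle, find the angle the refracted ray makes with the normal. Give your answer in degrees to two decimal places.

θ_t ≈ 29.36°

First find Brewster's angle: tan θ_B = 2.419/1.361 = 1.7774, giving θ_B = 60.64°.
The refracted ray is perpendicular to the reflected ray, so θ_t = 90° − θ_B = 29.36°.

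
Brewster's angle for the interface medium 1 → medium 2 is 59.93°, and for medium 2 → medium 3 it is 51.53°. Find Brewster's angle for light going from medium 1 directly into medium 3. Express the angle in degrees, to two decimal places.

θ_B ≈ 65.30°

tan θ_B(1→2) = n₂/n₁ = tan 59.93° = 1.7272.
tan θ_B(2→3) = n₃/n₂ = tan 51.53° = 1.2585.
n₃/n₁ = 2.1737. Then tan θ_B(1→3) = n₃/n₁, so θ_B(1→3) = arctan(2.1737) = 65.30°.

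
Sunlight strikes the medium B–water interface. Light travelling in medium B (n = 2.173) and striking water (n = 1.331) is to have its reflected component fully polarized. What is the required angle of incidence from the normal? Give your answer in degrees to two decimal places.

Here n₂/n₁ = 1.331/2.173 = 0.6125, and Brewster's law gives tan θ_B = n₂/n₁. Taking the arctangent, θ_B = 31.49°.

θ_B ≈ 31.49°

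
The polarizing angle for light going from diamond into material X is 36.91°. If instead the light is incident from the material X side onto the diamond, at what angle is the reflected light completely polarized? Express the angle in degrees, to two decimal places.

tan θ_B' = n₁/n₂ = 1/tan θ_B, so θ_B' = 90° − θ_B.
θ_B' = 90° − 36.91° = 53.09°.

θ_B' ≈ 53.09°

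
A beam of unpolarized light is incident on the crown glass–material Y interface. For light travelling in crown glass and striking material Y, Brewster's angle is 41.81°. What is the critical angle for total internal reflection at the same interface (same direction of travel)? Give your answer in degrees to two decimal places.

θ_c ≈ 63.43°

n₂/n₁ = tan 41.81° = 0.8944; the critical angle satisfies sin θ_c = n₂/n₁.
θ_c = arcsin(0.8944) = 63.43°.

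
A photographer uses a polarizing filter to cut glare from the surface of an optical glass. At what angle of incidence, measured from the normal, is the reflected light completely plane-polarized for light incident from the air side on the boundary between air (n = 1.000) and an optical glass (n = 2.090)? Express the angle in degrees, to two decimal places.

Brewster's condition: tan θ_B = n₂/n₁ = 2.090/1.000 = 2.0900.
So θ_B = arctan 2.0900 = 64.43°.

θ_B ≈ 64.43°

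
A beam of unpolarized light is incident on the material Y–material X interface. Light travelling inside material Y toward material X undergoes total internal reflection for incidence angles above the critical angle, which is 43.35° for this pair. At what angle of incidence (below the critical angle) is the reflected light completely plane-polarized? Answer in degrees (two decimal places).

θ_B ≈ 34.47°

sin θ_c = n₂/n₁, so n₂/n₁ = sin 43.35° = 0.6865.
Brewster: tan θ_B = n₂/n₁ = 0.6865.
θ_B = arctan(0.6865) = 34.47°.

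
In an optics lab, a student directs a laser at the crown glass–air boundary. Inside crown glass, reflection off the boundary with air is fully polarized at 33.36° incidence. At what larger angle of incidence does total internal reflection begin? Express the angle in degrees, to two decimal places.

θ_c ≈ 41.18°

From Brewster, n₂/n₁ = tan θ_B = tan 33.36° = 0.6584.
Then sin θ_c = n₂/n₁ = 0.6584, so θ_c = arcsin 0.6584 = 41.18°.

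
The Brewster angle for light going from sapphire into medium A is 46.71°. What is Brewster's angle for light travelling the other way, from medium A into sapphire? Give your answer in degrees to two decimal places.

θ_B' ≈ 43.29°

Reversing the direction swaps n₁ and n₂, so tan θ_B' = 1/tan θ_B and θ_B' = 90° − θ_B.
Hence θ_B' = 90° − 46.71° = 43.29°.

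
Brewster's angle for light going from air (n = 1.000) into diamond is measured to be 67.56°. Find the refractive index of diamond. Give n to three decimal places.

At Brewster's angle, tan θ_B = n₂/n₁ with n₁ on the incident side (air) and n₂ on the transmitted side (diamond).
n₂ = n₁ tan θ_B = 1.000 × tan 67.56° = 2.421.

n ≈ 2.421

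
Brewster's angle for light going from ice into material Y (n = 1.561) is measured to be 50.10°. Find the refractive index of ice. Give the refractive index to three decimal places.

Full polarization of the reflected beam means tan θ_B = n₂/n₁, where n₁ is the incident medium (ice).
n₁ = n₂ / tan θ_B = 1.561 / tan 50.10° = 1.305.

n ≈ 1.305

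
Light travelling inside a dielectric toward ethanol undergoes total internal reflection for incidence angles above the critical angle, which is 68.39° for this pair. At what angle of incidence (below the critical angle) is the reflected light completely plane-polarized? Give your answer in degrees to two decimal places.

θ_B ≈ 42.91°

sin θ_c = n₂/n₁, so n₂/n₁ = sin 68.39° = 0.9297.
Brewster: tan θ_B = n₂/n₁ = 0.9297.
θ_B = arctan(0.9297) = 42.91°.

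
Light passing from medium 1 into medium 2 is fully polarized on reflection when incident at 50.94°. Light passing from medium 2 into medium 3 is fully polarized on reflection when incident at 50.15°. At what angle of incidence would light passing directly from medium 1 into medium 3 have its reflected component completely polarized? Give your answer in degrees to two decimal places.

n₂/n₁ = tan 50.94° = 1.2323 and n₃/n₂ = tan 50.15° = 1.1981.
Multiplying, n₃/n₁ = 1.2323 × 1.1981 = 1.4764, and θ_B(1→3) = arctan 1.4764 = 55.89°.

θ_B ≈ 55.89°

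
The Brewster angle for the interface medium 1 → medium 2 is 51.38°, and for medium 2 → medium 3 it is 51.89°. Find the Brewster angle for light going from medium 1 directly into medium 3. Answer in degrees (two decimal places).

n₂/n₁ = tan 51.38° = 1.2518 and n₃/n₂ = tan 51.89° = 1.2749.
So n₃/n₁ = (n₂/n₁)(n₃/n₂) = 1.2518 × 1.2749 = 1.5959.
θ_B(1→3) = arctan(1.5959) = 57.93°.

θ_B ≈ 57.93°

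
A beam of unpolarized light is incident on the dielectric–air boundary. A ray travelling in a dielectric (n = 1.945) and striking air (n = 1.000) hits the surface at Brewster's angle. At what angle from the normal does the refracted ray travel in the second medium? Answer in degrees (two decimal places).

θ_t ≈ 62.79°

tan θ_B = n₂/n₁ = 1.000/1.945 = 0.5141, so θ_B = 27.21°.
The refracted ray is perpendicular to the reflected ray, so θ_t = 90° − θ_B = 62.79°.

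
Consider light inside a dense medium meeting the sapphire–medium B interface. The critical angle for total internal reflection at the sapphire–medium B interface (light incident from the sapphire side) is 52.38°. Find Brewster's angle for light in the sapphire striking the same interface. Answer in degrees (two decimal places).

At the critical angle sin θ_c = n₂/n₁, giving n₂/n₁ = sin 52.38° = 0.7921.
Then tan θ_B = n₂/n₁ = 0.7921, so θ_B = arctan 0.7921 = 38.38°.

θ_B ≈ 38.38°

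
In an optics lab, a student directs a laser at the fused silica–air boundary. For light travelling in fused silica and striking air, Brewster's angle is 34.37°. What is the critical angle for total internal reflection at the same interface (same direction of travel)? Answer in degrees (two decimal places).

n₂/n₁ = tan 34.37° = 0.6839; the critical angle satisfies sin θ_c = n₂/n₁.
θ_c = arcsin(0.6839) = 43.15°.

θ_c ≈ 43.15°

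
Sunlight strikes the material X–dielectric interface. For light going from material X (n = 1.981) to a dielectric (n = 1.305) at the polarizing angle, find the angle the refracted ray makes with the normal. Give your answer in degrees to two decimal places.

θ_B = arctan(n₂/n₁) = arctan(1.305/1.981) = 33.38°.
Since θ_B + θ_t = 90° at Brewster incidence, θ_t = 90° − 33.38° = 56.62°.

θ_t ≈ 56.62°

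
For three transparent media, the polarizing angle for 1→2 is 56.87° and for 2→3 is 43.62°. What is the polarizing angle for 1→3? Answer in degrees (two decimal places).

θ_B ≈ 55.59°

n₂/n₁ = tan 56.87° = 1.5322 and n₃/n₂ = tan 43.62° = 0.9530.
Multiplying, n₃/n₁ = 1.5322 × 0.9530 = 1.4602, and θ_B(1→3) = arctan 1.4602 = 55.59°.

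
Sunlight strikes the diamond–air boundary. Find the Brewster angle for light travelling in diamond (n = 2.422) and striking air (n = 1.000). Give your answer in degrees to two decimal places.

tan θ_B = n₂/n₁ = 1.000/2.422 = 0.4129. Taking the arctangent, θ_B = 22.43°.

θ_B ≈ 22.43°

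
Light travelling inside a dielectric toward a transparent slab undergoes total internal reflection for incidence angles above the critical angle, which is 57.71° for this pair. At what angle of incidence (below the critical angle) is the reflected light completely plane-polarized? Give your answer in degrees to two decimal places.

sin θ_c = n₂/n₁, so n₂/n₁ = sin 57.71° = 0.8454.
Brewster: tan θ_B = n₂/n₁ = 0.8454.
θ_B = arctan(0.8454) = 40.21°.

θ_B ≈ 40.21°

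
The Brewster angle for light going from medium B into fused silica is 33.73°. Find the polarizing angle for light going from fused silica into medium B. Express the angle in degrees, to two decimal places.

θ_B' ≈ 56.27°

Reversing the direction swaps n₁ and n₂, so tan θ_B' = 1/tan θ_B and θ_B' = 90° − θ_B.
Hence θ_B' = 90° − 33.73° = 56.27°.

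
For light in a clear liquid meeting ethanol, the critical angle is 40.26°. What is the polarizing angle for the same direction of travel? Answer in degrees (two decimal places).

sin θ_c = n₂/n₁, so n₂/n₁ = sin 40.26° = 0.6463.
Brewster: tan θ_B = n₂/n₁ = 0.6463.
θ_B = arctan(0.6463) = 32.87°.

θ_B ≈ 32.87°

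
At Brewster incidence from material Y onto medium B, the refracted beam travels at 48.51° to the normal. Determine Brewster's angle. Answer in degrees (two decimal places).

Since the reflected and refracted rays are at right angles at the polarizing angle, θ_B + θ_t = 90°.
So θ_B = 90° − θ_t = 90° − 48.51° = 41.49°.

θ_B ≈ 41.49°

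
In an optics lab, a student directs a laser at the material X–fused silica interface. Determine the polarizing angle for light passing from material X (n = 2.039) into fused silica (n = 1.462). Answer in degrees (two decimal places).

At Brewster's angle the reflected and refracted rays are perpendicular, which with Snell's law gives tan θ_B = n₂/n₁.
Here n₂/n₁ = 1.462/2.039 = 0.7170, and Brewster's law gives tan θ_B = n₂/n₁. Taking the arctangent, θ_B = 35.64°.

θ_B ≈ 35.64°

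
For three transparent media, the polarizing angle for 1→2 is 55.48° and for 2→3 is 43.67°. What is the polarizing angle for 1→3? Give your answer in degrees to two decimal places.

θ_B ≈ 54.23°

tan θ_B(1→2) = n₂/n₁ = tan 55.48° = 1.4539.
tan θ_B(2→3) = n₃/n₂ = tan 43.67° = 0.9546.
n₃/n₁ = 1.3879. Then tan θ_B(1→3) = n₃/n₁, so θ_B(1→3) = arctan(1.3879) = 54.23°.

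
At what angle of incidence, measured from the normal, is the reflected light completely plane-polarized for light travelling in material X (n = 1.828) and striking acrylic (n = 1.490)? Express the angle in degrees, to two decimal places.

θ_B ≈ 39.18°

Brewster's condition: tan θ_B = n₂/n₁ = 1.490/1.828 = 0.8151. Taking the arctangent, θ_B = 39.18°.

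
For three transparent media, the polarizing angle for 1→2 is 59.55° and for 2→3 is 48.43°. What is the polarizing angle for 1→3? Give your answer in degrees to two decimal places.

Each Brewster angle gives a ratio: n₂/n₁ = tan 59.55° = 1.7011, n₃/n₂ = tan 48.43° = 1.1275.
So n₃/n₁ = (n₂/n₁)(n₃/n₂) = 1.7011 × 1.1275 = 1.9180.
θ_B(1→3) = arctan(1.9180) = 62.46°.

θ_B ≈ 62.46°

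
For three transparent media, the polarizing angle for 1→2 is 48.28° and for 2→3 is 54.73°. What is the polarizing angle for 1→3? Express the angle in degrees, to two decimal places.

θ_B ≈ 57.77°

tan θ_B(1→2) = n₂/n₁ = tan 48.28° = 1.1216.
tan θ_B(2→3) = n₃/n₂ = tan 54.73° = 1.4139.
n₃/n₁ = 1.5858. Then tan θ_B(1→3) = n₃/n₁, so θ_B(1→3) = arctan(1.5858) = 57.77°.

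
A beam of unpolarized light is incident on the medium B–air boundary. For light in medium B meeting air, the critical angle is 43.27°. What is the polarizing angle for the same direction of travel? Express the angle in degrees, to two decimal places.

θ_B ≈ 34.43°

sin θ_c = n₂/n₁, so n₂/n₁ = sin 43.27° = 0.6854.
Brewster: tan θ_B = n₂/n₁ = 0.6854.
θ_B = arctan(0.6854) = 34.43°.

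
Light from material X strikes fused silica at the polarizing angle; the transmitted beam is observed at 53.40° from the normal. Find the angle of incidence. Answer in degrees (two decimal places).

θ_B ≈ 36.60°

At Brewster's angle the reflected and refracted rays are perpendicular, so θ_B + θ_t = 90°.
θ_B = 90° − 53.40° = 36.60°.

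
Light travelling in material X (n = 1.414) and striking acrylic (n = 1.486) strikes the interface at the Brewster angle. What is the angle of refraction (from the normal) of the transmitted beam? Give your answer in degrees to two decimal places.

θ_t ≈ 43.58°

First find Brewster's angle: tan θ_B = 1.486/1.414 = 1.0509, giving θ_B = 46.42°.
The refracted ray is perpendicular to the reflected ray, so θ_t = 90° − θ_B = 43.58°.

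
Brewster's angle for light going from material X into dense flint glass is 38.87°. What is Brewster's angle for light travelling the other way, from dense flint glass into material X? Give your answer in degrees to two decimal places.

θ_B' ≈ 51.13°

tan θ_B' = n₁/n₂ = 1/tan θ_B, so θ_B' = 90° − θ_B.
θ_B' = 90° − 38.87° = 51.13°.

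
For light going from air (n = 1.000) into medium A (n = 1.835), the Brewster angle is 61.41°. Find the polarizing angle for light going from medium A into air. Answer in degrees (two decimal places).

θ_B' ≈ 28.59°

tan θ_B' = n₁/n₂ = 1/tan θ_B, so θ_B' = 90° − θ_B.
θ_B' = 90° − 61.41° = 28.59°.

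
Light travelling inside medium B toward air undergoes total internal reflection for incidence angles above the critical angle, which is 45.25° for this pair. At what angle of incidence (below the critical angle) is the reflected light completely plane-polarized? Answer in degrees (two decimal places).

At the critical angle sin θ_c = n₂/n₁, giving n₂/n₁ = sin 45.25° = 0.7102.
Then tan θ_B = n₂/n₁ = 0.7102, so θ_B = arctan 0.7102 = 35.38°.

θ_B ≈ 35.38°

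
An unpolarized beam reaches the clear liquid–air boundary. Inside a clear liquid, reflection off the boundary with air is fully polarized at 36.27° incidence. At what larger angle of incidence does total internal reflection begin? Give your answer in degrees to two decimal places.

From Brewster, n₂/n₁ = tan θ_B = tan 36.27° = 0.7338.
Then sin θ_c = n₂/n₁ = 0.7338, so θ_c = arcsin 0.7338 = 47.20°.

θ_c ≈ 47.20°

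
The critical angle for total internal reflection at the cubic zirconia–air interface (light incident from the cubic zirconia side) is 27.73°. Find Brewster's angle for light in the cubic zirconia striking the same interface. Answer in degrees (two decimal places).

θ_B ≈ 24.95°

sin θ_c = n₂/n₁, so n₂/n₁ = sin 27.73° = 0.4653.
Brewster: tan θ_B = n₂/n₁ = 0.4653.
θ_B = arctan(0.4653) = 24.95°.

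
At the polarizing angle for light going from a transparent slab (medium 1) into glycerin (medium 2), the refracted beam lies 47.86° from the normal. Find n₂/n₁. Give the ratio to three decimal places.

n₂/n₁ ≈ 0.905

At Brewster incidence θ_B = 90° − θ_t = 90° − 47.86° = 42.14°.
tan θ_B = n₂/n₁, so n₂/n₁ = tan 42.14° = 0.905.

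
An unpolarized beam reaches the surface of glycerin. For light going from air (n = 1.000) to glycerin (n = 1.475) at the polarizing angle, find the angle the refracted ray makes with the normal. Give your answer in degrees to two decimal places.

First find Brewster's angle: tan θ_B = 1.475/1.000 = 1.4750, giving θ_B = 55.86°.
The refracted ray is perpendicular to the reflected ray, so θ_t = 90° − θ_B = 34.14°.

θ_t ≈ 34.14°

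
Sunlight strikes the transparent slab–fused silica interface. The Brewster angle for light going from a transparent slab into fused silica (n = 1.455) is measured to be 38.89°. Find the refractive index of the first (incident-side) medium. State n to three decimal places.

n ≈ 1.804

Brewster's law: tan θ_B = n₂/n₁ (light incident in a transparent slab, refracted into fused silica).
n₁ = n₂ / tan θ_B = 1.455 / tan 38.89° = 1.804.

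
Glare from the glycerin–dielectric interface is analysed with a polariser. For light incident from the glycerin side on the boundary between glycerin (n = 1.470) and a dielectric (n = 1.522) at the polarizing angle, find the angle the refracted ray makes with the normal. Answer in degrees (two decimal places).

θ_t ≈ 44.00°

tan θ_B = n₂/n₁ = 1.522/1.470 = 1.0354, so θ_B = 46.00°.
At Brewster's angle the reflected and refracted rays are perpendicular, so θ_t = 90° − θ_B = 90° − 46.00° = 44.00°.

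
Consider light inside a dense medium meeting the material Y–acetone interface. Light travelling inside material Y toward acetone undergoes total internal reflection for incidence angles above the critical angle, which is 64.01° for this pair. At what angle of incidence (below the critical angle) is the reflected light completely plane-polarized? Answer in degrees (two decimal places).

n₂/n₁ = sin θ_c = sin 64.01° = 0.8989.
tan θ_B equals the same ratio, so θ_B = arctan(0.8989) = 41.95°.

θ_B ≈ 41.95°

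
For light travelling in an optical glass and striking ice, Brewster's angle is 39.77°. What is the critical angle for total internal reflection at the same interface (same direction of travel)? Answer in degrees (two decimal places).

θ_c ≈ 56.33°

n₂/n₁ = tan 39.77° = 0.8323; the critical angle satisfies sin θ_c = n₂/n₁.
θ_c = arcsin(0.8323) = 56.33°.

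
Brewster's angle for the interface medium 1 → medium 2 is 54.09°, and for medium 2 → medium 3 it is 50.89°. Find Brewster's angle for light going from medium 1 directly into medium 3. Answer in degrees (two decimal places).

n₂/n₁ = tan 54.09° = 1.3809 and n₃/n₂ = tan 50.89° = 1.2301.
Multiplying, n₃/n₁ = 1.3809 × 1.2301 = 1.6986, and θ_B(1→3) = arctan 1.6986 = 59.51°.

θ_B ≈ 59.51°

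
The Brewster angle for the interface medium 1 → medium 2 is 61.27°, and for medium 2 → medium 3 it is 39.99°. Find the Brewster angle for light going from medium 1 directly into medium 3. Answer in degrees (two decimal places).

θ_B ≈ 56.84°

Each Brewster angle gives a ratio: n₂/n₁ = tan 61.27° = 1.8243, n₃/n₂ = tan 39.99° = 0.8388.
So n₃/n₁ = (n₂/n₁)(n₃/n₂) = 1.8243 × 0.8388 = 1.5302.
θ_B(1→3) = arctan(1.5302) = 56.84°.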